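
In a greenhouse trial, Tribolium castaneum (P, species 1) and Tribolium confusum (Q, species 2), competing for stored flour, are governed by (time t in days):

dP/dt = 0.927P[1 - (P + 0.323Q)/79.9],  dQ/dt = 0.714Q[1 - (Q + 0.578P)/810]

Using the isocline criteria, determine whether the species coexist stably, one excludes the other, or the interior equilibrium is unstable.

Compare the nullcline intercepts: K1/α12 = 79.9/0.323 = 247 < K2 = 810; K2/α21 = 810/0.578 = 1400 > K1 = 79.9.
Since the inequalities point opposite ways, species 2 can invade but species 1 cannot.

species 2 excludes species 1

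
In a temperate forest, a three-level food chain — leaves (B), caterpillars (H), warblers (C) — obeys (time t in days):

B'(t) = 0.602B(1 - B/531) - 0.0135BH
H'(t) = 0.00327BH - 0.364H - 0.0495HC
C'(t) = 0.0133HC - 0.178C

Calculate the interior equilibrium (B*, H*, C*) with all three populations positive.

From dC/dt = 0: 0.0133H* = 0.178, so H* = 13.4.
From dB/dt = 0: 0.602(1 - B*/531) = 0.0135·13.4, giving B* = 531·(1 - 0.3) = 372.
From dH/dt = 0: 0.00327·372 - 0.364 = 0.0495C*, so C* = 0.851/0.0495 = 17.2.

B* ≈ 372, H* ≈ 13.4, C* ≈ 17.2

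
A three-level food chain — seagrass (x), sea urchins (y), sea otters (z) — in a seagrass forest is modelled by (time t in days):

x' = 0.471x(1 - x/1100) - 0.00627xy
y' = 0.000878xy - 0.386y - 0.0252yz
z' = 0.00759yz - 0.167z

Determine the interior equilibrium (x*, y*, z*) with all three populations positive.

x* ≈ 778, y* ≈ 22, z* ≈ 11.8

From dz/dt = 0: 0.00759y* = 0.167, so y* = 22.
From dx/dt = 0: 0.471(1 - x*/1100) = 0.00627·22, giving x* = 1100·(1 - 0.293) = 778.
From dy/dt = 0: 0.000878·778 - 0.386 = 0.0252z*, so z* = 0.297/0.0252 = 11.8.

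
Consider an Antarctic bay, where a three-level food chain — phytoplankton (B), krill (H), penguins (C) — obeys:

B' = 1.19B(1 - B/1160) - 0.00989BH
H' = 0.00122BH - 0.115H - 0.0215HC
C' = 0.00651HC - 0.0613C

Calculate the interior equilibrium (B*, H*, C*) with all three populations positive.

B* ≈ 1070, H* ≈ 9.42, C* ≈ 55.3

From dC/dt = 0: 0.00651H* = 0.0613, so H* = 9.42.
From dB/dt = 0: 1.19(1 - B*/1160) = 0.00989·9.42, giving B* = 1160·(1 - 0.0783) = 1070.
From dH/dt = 0: 0.00122·1070 - 0.115 = 0.0215C*, so C* = 1.19/0.0215 = 55.3.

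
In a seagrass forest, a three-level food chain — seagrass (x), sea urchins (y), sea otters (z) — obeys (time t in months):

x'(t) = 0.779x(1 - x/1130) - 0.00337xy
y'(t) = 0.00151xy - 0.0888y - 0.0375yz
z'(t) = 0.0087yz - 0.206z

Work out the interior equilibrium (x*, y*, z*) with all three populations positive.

From dz/dt = 0: 0.0087y* = 0.206, so y* = 23.7.
From dx/dt = 0: 0.779(1 - x*/1130) = 0.00337·23.7, giving x* = 1130·(1 - 0.102) = 1010.
From dy/dt = 0: 0.00151·1010 - 0.0888 = 0.0375z*, so z* = 1.44/0.0375 = 38.5.

x* ≈ 1010, y* ≈ 23.7, z* ≈ 38.5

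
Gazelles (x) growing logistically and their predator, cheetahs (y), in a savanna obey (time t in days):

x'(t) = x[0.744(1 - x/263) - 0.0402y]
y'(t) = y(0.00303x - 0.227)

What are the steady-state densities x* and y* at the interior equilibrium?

x* ≈ 74.9, y* ≈ 13.2

From dy/dt = 0 with y > 0: 0.00303x* = 0.227, so x* = 74.9.
Substitute into dx/dt = 0: 0.744(1 - 74.9/263) = 0.0402y*.
The bracket is 0.715, giving y* = 0.532/0.0402 = 13.2.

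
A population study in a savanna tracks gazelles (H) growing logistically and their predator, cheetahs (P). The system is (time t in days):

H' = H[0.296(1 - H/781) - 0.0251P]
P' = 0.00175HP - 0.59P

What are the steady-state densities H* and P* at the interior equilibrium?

From dP/dt = 0 with P > 0: 0.00175H* = 0.59, so H* = 337.
Substitute into dH/dt = 0: 0.296(1 - 337/781) = 0.0251P*.
The bracket is 0.568, giving P* = 0.168/0.0251 = 6.7.

H* ≈ 337, P* ≈ 6.7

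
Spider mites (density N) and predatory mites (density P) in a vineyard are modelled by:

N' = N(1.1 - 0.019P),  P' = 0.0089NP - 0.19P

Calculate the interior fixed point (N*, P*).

Set dP/dt = 0 with P > 0: 0.0089N - 0.19 = 0, so N* = 0.19/0.0089 = 21.3.
Set dN/dt = 0 with N > 0: 1.1 - 0.019P = 0, so P* = 1.1/0.019 = 57.9.

N* ≈ 21.3, P* ≈ 57.9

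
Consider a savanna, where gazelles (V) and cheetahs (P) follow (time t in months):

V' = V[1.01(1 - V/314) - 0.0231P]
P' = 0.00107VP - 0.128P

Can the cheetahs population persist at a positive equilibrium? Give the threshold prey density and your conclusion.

Threshold V = 120; K > 120, so yes, the predator persists.

The predator equation gives dP/dt > 0 only when V > 0.128/0.00107 = 120.
Without the predator, V → K = 314. Since 314 > 120, the predator can invade and persist.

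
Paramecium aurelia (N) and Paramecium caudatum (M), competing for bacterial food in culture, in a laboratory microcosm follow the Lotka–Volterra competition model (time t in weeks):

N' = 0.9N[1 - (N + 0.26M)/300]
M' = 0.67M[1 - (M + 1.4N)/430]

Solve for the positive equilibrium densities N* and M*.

N* ≈ 296, M* ≈ 15.7

Setting both brackets to zero gives the nullclines N + 0.26M = 300 and 1.4N + M = 430.
Substituting M = 430 - 1.4N into the first: N(1 - 0.26·1.4) = 300 - 0.26·430.
So N* = 188/0.636 = 296, and then M* = 430 - 1.4·296 = 15.7.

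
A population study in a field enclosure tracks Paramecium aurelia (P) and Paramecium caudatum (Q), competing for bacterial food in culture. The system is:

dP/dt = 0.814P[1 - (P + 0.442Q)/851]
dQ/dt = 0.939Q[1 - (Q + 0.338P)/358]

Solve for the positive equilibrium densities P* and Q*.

Setting both brackets to zero gives the nullclines P + 0.442Q = 851 and 0.338P + Q = 358.
Substituting Q = 358 - 0.338P into the first: P(1 - 0.442·0.338) = 851 - 0.442·358.
So P* = 693/0.851 = 814, and then Q* = 358 - 0.338·814 = 82.7.

P* ≈ 814, Q* ≈ 82.7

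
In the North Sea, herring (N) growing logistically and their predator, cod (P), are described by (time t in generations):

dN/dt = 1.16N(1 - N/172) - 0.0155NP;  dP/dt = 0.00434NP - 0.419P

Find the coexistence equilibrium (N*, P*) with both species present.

N* ≈ 96.5, P* ≈ 32.8

From dP/dt = 0 with P > 0: 0.00434N* = 0.419, so N* = 96.5.
Substitute into dN/dt = 0: 1.16(1 - 96.5/172) = 0.0155P*.
The bracket is 0.439, giving P* = 0.509/0.0155 = 32.8.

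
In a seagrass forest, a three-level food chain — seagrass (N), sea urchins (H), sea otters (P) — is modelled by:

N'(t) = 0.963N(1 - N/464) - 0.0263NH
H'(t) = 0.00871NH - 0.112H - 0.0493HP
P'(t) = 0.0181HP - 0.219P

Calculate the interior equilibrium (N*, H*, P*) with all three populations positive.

N* ≈ 311, H* ≈ 12.1, P* ≈ 52.6

From dP/dt = 0: 0.0181H* = 0.219, so H* = 12.1.
From dN/dt = 0: 0.963(1 - N*/464) = 0.0263·12.1, giving N* = 464·(1 - 0.33) = 311.
From dH/dt = 0: 0.00871·311 - 0.112 = 0.0493P*, so P* = 2.59/0.0493 = 52.6.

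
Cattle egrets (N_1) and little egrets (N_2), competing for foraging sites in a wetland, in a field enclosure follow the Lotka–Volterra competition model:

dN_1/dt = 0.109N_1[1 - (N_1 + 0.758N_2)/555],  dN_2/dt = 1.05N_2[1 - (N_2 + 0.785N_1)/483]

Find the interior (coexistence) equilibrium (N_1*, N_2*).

Setting both brackets to zero gives the nullclines N_1 + 0.758N_2 = 555 and 0.785N_1 + N_2 = 483.
Substituting N_2 = 483 - 0.785N_1 into the first: N_1(1 - 0.758·0.785) = 555 - 0.758·483.
So N_1* = 189/0.405 = 466, and then N_2* = 483 - 0.785·466 = 117.

N_1* ≈ 466, N_2* ≈ 117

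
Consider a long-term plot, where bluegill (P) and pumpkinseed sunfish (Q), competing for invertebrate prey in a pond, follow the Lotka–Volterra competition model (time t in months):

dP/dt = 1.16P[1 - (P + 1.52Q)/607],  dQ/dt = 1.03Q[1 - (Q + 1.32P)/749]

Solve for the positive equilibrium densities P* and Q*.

Setting both brackets to zero gives the nullclines P + 1.52Q = 607 and 1.32P + Q = 749.
Substituting Q = 749 - 1.32P into the first: P(1 - 1.52·1.32) = 607 - 1.52·749.
So P* = -531/-1.01 = 528, and then Q* = 749 - 1.32·528 = 51.9.

P* ≈ 528, Q* ≈ 51.9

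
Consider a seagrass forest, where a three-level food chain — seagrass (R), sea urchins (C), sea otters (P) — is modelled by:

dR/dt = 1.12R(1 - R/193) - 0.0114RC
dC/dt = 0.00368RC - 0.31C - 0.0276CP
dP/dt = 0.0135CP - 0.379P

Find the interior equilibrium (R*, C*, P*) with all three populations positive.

From dP/dt = 0: 0.0135C* = 0.379, so C* = 28.1.
From dR/dt = 0: 1.12(1 - R*/193) = 0.0114·28.1, giving R* = 193·(1 - 0.286) = 138.
From dC/dt = 0: 0.00368·138 - 0.31 = 0.0276P*, so P* = 0.197/0.0276 = 7.15.

R* ≈ 138, C* ≈ 28.1, P* ≈ 7.15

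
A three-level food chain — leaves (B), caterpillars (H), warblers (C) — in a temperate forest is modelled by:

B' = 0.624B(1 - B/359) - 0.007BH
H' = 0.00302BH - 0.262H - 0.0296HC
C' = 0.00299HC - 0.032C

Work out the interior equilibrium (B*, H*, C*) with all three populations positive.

B* ≈ 316, H* ≈ 10.7, C* ≈ 23.4

From dC/dt = 0: 0.00299H* = 0.032, so H* = 10.7.
From dB/dt = 0: 0.624(1 - B*/359) = 0.007·10.7, giving B* = 359·(1 - 0.12) = 316.
From dH/dt = 0: 0.00302·316 - 0.262 = 0.0296C*, so C* = 0.692/0.0296 = 23.4.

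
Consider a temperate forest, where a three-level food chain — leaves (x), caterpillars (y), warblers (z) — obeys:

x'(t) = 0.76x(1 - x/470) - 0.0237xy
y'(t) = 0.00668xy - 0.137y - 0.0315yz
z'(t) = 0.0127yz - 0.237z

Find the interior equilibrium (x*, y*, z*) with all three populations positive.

x* ≈ 196, y* ≈ 18.7, z* ≈ 37.3

From dz/dt = 0: 0.0127y* = 0.237, so y* = 18.7.
From dx/dt = 0: 0.76(1 - x*/470) = 0.0237·18.7, giving x* = 470·(1 - 0.582) = 196.
From dy/dt = 0: 0.00668·196 - 0.137 = 0.0315z*, so z* = 1.18/0.0315 = 37.3.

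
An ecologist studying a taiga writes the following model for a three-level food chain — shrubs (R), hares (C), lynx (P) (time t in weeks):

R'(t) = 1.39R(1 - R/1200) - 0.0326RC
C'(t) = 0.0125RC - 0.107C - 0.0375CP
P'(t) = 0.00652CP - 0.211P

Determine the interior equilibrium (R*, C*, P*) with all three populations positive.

R* ≈ 289, C* ≈ 32.4, P* ≈ 93.5

From dP/dt = 0: 0.00652C* = 0.211, so C* = 32.4.
From dR/dt = 0: 1.39(1 - R*/1200) = 0.0326·32.4, giving R* = 1200·(1 - 0.759) = 289.
From dC/dt = 0: 0.0125·289 - 0.107 = 0.0375P*, so P* = 3.51/0.0375 = 93.5.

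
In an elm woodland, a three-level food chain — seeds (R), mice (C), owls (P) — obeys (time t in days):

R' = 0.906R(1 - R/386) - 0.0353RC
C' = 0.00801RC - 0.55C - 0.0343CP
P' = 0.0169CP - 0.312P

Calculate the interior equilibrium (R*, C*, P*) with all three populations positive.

From dP/dt = 0: 0.0169C* = 0.312, so C* = 18.5.
From dR/dt = 0: 0.906(1 - R*/386) = 0.0353·18.5, giving R* = 386·(1 - 0.719) = 108.
From dC/dt = 0: 0.00801·108 - 0.55 = 0.0343P*, so P* = 0.318/0.0343 = 9.27.

R* ≈ 108, C* ≈ 18.5, P* ≈ 9.27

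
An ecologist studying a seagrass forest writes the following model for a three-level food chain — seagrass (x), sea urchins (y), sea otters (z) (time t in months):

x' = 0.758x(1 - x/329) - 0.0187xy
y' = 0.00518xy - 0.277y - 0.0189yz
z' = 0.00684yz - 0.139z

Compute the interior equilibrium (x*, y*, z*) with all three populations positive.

x* ≈ 164, y* ≈ 20.3, z* ≈ 30.3

From dz/dt = 0: 0.00684y* = 0.139, so y* = 20.3.
From dx/dt = 0: 0.758(1 - x*/329) = 0.0187·20.3, giving x* = 329·(1 - 0.501) = 164.
From dy/dt = 0: 0.00518·164 - 0.277 = 0.0189z*, so z* = 0.573/0.0189 = 30.3.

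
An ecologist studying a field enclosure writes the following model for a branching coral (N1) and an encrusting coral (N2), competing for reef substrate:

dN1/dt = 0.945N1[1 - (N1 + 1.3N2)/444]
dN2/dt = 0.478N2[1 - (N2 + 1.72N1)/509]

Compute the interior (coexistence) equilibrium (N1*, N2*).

N1* ≈ 176, N2* ≈ 206

Setting both brackets to zero gives the nullclines N1 + 1.3N2 = 444 and 1.72N1 + N2 = 509.
Substituting N2 = 509 - 1.72N1 into the first: N1(1 - 1.3·1.72) = 444 - 1.3·509.
So N1* = -218/-1.24 = 176, and then N2* = 509 - 1.72·176 = 206.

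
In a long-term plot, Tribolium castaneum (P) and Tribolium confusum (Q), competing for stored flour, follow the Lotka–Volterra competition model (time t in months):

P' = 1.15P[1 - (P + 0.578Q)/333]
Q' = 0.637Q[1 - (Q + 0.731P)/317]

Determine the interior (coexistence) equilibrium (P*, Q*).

P* ≈ 259, Q* ≈ 127

Setting both brackets to zero gives the nullclines P + 0.578Q = 333 and 0.731P + Q = 317.
Substituting Q = 317 - 0.731P into the first: P(1 - 0.578·0.731) = 333 - 0.578·317.
So P* = 150/0.577 = 259, and then Q* = 317 - 0.731·259 = 127.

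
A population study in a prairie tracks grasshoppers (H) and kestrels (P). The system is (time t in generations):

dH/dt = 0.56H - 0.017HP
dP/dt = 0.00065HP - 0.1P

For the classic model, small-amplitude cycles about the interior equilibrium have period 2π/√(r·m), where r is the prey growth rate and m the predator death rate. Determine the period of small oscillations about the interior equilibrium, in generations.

T ≈ 26.6 generations

Here r = 0.56 and m = 0.1, so r·m = 0.056.
ω = √0.056 = 0.237 per generation, hence T = 2π/ω ≈ 26.6 generations.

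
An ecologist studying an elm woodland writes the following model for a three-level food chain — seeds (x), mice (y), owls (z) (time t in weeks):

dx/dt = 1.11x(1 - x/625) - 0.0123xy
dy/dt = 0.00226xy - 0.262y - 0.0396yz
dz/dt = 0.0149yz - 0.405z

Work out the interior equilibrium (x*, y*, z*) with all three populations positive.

From dz/dt = 0: 0.0149y* = 0.405, so y* = 27.2.
From dx/dt = 0: 1.11(1 - x*/625) = 0.0123·27.2, giving x* = 625·(1 - 0.301) = 437.
From dy/dt = 0: 0.00226·437 - 0.262 = 0.0396z*, so z* = 0.725/0.0396 = 18.3.

x* ≈ 437, y* ≈ 27.2, z* ≈ 18.3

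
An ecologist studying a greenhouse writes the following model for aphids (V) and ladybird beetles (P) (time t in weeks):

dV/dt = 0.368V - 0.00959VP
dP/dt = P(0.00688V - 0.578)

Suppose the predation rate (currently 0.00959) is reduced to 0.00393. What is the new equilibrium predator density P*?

P* ≈ 93.6

At the interior fixed point, setting dV/dt = 0 with V > 0 fixes P* = (prey growth rate)/(VP coefficient) — independent of the other coefficients.
With the change, P* = 0.368/0.00393 = 93.6; it rises from 38.4.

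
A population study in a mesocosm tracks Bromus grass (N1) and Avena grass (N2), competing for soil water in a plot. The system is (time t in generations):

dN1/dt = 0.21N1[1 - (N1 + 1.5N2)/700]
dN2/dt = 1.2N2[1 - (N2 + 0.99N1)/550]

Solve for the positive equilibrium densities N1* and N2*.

N1* ≈ 258, N2* ≈ 295

Setting both brackets to zero gives the nullclines N1 + 1.5N2 = 700 and 0.99N1 + N2 = 550.
Substituting N2 = 550 - 0.99N1 into the first: N1(1 - 1.5·0.99) = 700 - 1.5·550.
So N1* = -125/-0.485 = 258, and then N2* = 550 - 0.99·258 = 295.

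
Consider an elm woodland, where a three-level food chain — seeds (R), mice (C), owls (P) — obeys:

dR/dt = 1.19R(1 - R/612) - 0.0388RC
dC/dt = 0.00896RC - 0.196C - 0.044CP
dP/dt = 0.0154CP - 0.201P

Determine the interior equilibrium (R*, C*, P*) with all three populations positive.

R* ≈ 352, C* ≈ 13.1, P* ≈ 67.1

From dP/dt = 0: 0.0154C* = 0.201, so C* = 13.1.
From dR/dt = 0: 1.19(1 - R*/612) = 0.0388·13.1, giving R* = 612·(1 - 0.426) = 352.
From dC/dt = 0: 0.00896·352 - 0.196 = 0.044P*, so P* = 2.95/0.044 = 67.1.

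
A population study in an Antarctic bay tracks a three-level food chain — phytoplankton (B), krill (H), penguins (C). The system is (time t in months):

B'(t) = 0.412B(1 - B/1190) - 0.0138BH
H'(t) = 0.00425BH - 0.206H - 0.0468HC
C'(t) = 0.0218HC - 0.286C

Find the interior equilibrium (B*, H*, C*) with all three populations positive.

From dC/dt = 0: 0.0218H* = 0.286, so H* = 13.1.
From dB/dt = 0: 0.412(1 - B*/1190) = 0.0138·13.1, giving B* = 1190·(1 - 0.439) = 667.
From dH/dt = 0: 0.00425·667 - 0.206 = 0.0468C*, so C* = 2.63/0.0468 = 56.2.

B* ≈ 667, H* ≈ 13.1, C* ≈ 56.2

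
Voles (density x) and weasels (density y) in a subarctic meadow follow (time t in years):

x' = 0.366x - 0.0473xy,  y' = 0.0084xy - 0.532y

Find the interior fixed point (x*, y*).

Set dy/dt = 0 with y > 0: 0.0084x - 0.532 = 0, so x* = 0.532/0.0084 = 63.3.
Set dx/dt = 0 with x > 0: 0.366 - 0.0473y = 0, so y* = 0.366/0.0473 = 7.74.

x* ≈ 63.3, y* ≈ 7.74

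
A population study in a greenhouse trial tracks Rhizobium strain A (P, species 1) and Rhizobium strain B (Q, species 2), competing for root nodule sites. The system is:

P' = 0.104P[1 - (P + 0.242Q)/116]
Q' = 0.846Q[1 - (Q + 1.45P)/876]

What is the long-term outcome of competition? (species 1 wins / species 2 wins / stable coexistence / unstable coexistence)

species 2 excludes species 1

Compare the nullcline intercepts: K1/α12 = 116/0.242 = 479 < K2 = 876; K2/α21 = 876/1.45 = 604 > K1 = 116.
Since the inequalities point opposite ways, species 2 can invade but species 1 cannot.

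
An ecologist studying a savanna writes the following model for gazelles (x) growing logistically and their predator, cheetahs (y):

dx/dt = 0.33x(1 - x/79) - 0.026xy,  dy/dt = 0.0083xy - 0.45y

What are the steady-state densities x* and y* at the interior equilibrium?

From dy/dt = 0 with y > 0: 0.0083x* = 0.45, so x* = 54.2.
Substitute into dx/dt = 0: 0.33(1 - 54.2/79) = 0.026y*.
The bracket is 0.314, giving y* = 0.104/0.026 = 3.98.

x* ≈ 54.2, y* ≈ 3.98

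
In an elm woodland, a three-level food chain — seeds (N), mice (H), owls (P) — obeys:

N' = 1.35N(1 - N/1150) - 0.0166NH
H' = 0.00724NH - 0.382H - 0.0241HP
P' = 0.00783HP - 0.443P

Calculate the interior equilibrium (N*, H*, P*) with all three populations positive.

From dP/dt = 0: 0.00783H* = 0.443, so H* = 56.6.
From dN/dt = 0: 1.35(1 - N*/1150) = 0.0166·56.6, giving N* = 1150·(1 - 0.696) = 350.
From dH/dt = 0: 0.00724·350 - 0.382 = 0.0241P*, so P* = 2.15/0.0241 = 89.3.

N* ≈ 350, H* ≈ 56.6, P* ≈ 89.3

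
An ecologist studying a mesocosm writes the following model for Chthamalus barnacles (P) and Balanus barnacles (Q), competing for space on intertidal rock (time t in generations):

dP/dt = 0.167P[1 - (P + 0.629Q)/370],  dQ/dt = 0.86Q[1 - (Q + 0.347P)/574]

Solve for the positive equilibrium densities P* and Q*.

Setting both brackets to zero gives the nullclines P + 0.629Q = 370 and 0.347P + Q = 574.
Substituting Q = 574 - 0.347P into the first: P(1 - 0.629·0.347) = 370 - 0.629·574.
So P* = 8.95/0.782 = 11.5, and then Q* = 574 - 0.347·11.5 = 570.

P* ≈ 11.5, Q* ≈ 570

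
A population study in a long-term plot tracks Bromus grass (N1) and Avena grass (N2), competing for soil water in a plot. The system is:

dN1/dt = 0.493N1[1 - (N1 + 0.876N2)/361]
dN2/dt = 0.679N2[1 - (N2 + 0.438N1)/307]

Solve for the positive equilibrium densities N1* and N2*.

N1* ≈ 149, N2* ≈ 242

Setting both brackets to zero gives the nullclines N1 + 0.876N2 = 361 and 0.438N1 + N2 = 307.
Substituting N2 = 307 - 0.438N1 into the first: N1(1 - 0.876·0.438) = 361 - 0.876·307.
So N1* = 92.1/0.616 = 149, and then N2* = 307 - 0.438·149 = 242.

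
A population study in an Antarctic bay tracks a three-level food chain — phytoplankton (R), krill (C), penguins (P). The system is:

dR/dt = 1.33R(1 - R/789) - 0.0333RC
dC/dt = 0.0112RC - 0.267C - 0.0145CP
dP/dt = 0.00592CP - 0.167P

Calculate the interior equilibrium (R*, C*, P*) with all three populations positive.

R* ≈ 232, C* ≈ 28.2, P* ≈ 161

From dP/dt = 0: 0.00592C* = 0.167, so C* = 28.2.
From dR/dt = 0: 1.33(1 - R*/789) = 0.0333·28.2, giving R* = 789·(1 - 0.706) = 232.
From dC/dt = 0: 0.0112·232 - 0.267 = 0.0145P*, so P* = 2.33/0.0145 = 161.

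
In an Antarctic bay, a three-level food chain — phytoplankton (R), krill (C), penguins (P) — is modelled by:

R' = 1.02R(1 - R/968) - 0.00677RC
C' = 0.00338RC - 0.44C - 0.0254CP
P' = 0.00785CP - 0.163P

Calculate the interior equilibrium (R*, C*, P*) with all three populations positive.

From dP/dt = 0: 0.00785C* = 0.163, so C* = 20.8.
From dR/dt = 0: 1.02(1 - R*/968) = 0.00677·20.8, giving R* = 968·(1 - 0.138) = 835.
From dC/dt = 0: 0.00338·835 - 0.44 = 0.0254P*, so P* = 2.38/0.0254 = 93.7.

R* ≈ 835, C* ≈ 20.8, P* ≈ 93.7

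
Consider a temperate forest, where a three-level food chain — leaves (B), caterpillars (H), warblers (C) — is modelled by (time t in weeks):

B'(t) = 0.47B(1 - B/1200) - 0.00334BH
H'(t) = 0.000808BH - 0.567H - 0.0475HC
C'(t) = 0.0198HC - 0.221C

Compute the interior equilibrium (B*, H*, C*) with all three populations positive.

From dC/dt = 0: 0.0198H* = 0.221, so H* = 11.2.
From dB/dt = 0: 0.47(1 - B*/1200) = 0.00334·11.2, giving B* = 1200·(1 - 0.0793) = 1100.
From dH/dt = 0: 0.000808·1100 - 0.567 = 0.0475C*, so C* = 0.326/0.0475 = 6.86.

B* ≈ 1100, H* ≈ 11.2, C* ≈ 6.86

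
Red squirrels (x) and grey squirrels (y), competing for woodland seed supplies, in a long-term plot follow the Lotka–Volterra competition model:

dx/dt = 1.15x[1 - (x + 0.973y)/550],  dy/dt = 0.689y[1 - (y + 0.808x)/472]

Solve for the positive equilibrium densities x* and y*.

x* ≈ 424, y* ≈ 129

Setting both brackets to zero gives the nullclines x + 0.973y = 550 and 0.808x + y = 472.
Substituting y = 472 - 0.808x into the first: x(1 - 0.973·0.808) = 550 - 0.973·472.
So x* = 90.7/0.214 = 424, and then y* = 472 - 0.808·424 = 129.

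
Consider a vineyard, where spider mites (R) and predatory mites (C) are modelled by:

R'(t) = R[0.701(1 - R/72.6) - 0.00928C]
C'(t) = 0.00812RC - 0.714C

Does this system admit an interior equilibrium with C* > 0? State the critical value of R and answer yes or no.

The predator equation gives dC/dt > 0 only when R > 0.714/0.00812 = 87.9.
Without the predator, R → K = 72.6. Since 72.6 < 87.9, the predator cannot invade.

Threshold R = 87.9; K < 87.9, so no, the predator goes extinct.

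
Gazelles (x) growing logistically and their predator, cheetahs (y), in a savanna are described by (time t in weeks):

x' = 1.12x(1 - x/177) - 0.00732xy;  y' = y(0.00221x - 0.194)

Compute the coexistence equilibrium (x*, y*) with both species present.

x* ≈ 87.8, y* ≈ 77.1

From dy/dt = 0 with y > 0: 0.00221x* = 0.194, so x* = 87.8.
Substitute into dx/dt = 0: 1.12(1 - 87.8/177) = 0.00732y*.
The bracket is 0.504, giving y* = 0.565/0.00732 = 77.1.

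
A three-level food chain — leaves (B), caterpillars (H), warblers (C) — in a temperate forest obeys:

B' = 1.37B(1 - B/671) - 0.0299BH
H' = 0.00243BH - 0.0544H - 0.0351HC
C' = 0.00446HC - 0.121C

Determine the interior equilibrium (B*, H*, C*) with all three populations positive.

B* ≈ 274, H* ≈ 27.1, C* ≈ 17.4

From dC/dt = 0: 0.00446H* = 0.121, so H* = 27.1.
From dB/dt = 0: 1.37(1 - B*/671) = 0.0299·27.1, giving B* = 671·(1 - 0.592) = 274.
From dH/dt = 0: 0.00243·274 - 0.0544 = 0.0351C*, so C* = 0.611/0.0351 = 17.4.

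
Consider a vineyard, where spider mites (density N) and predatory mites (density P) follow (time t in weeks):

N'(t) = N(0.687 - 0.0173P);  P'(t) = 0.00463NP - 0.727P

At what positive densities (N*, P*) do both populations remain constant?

Set dP/dt = 0 with P > 0: 0.00463N - 0.727 = 0, so N* = 0.727/0.00463 = 157.
Set dN/dt = 0 with N > 0: 0.687 - 0.0173P = 0, so P* = 0.687/0.0173 = 39.7.

N* ≈ 157, P* ≈ 39.7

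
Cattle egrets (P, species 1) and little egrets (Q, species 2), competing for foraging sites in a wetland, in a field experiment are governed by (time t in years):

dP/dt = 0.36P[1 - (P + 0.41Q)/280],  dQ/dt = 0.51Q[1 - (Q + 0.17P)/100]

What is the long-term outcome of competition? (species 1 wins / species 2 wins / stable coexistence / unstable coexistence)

Compare the nullcline intercepts: K1/α12 = 280/0.41 = 683 > K2 = 100; K2/α21 = 100/0.17 = 588 > K1 = 280.
Since both inequalities hold, each species can invade when rare, so the interior equilibrium is stable.

stable coexistence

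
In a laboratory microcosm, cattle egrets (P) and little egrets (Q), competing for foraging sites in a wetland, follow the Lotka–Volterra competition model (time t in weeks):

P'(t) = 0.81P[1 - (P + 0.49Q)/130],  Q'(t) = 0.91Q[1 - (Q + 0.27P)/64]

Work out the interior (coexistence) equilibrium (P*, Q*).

Setting both brackets to zero gives the nullclines P + 0.49Q = 130 and 0.27P + Q = 64.
Substituting Q = 64 - 0.27P into the first: P(1 - 0.49·0.27) = 130 - 0.49·64.
So P* = 98.6/0.868 = 114, and then Q* = 64 - 0.27·114 = 33.3.

P* ≈ 114, Q* ≈ 33.3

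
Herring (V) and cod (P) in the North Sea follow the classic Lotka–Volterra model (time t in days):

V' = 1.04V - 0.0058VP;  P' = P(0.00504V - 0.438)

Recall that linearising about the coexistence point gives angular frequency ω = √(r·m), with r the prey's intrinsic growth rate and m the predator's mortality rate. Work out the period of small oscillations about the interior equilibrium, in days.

Here r = 1.04 and m = 0.438, so r·m = 0.456.
ω = √0.456 = 0.675 per day, hence T = 2π/ω ≈ 9.31 days.

T ≈ 9.31 days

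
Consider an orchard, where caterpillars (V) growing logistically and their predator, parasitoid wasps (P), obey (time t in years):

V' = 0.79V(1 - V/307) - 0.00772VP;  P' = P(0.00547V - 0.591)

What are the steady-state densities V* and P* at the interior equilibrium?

From dP/dt = 0 with P > 0: 0.00547V* = 0.591, so V* = 108.
Substitute into dV/dt = 0: 0.79(1 - 108/307) = 0.00772P*.
The bracket is 0.648, giving P* = 0.512/0.00772 = 66.3.

V* ≈ 108, P* ≈ 66.3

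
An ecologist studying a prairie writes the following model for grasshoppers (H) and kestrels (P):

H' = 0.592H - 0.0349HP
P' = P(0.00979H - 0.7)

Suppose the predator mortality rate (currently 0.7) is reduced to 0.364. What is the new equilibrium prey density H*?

H* ≈ 37.2

At the interior fixed point, setting dP/dt = 0 with P > 0 fixes H* = (predator death rate)/(HP coefficient) — independent of the other coefficients.
With the change, H* = 0.364/0.00979 = 37.2; it falls from 71.5.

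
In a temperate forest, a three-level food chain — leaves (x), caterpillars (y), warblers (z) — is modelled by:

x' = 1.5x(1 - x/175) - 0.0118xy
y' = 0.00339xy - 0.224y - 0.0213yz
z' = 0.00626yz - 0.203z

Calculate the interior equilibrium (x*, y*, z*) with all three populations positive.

From dz/dt = 0: 0.00626y* = 0.203, so y* = 32.4.
From dx/dt = 0: 1.5(1 - x*/175) = 0.0118·32.4, giving x* = 175·(1 - 0.255) = 130.
From dy/dt = 0: 0.00339·130 - 0.224 = 0.0213z*, so z* = 0.218/0.0213 = 10.2.

x* ≈ 130, y* ≈ 32.4, z* ≈ 10.2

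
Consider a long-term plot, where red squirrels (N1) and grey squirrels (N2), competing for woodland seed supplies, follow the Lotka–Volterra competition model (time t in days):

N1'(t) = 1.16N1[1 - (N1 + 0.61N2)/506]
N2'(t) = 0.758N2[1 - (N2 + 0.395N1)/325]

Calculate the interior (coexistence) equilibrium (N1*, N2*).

N1* ≈ 405, N2* ≈ 165

Setting both brackets to zero gives the nullclines N1 + 0.61N2 = 506 and 0.395N1 + N2 = 325.
Substituting N2 = 325 - 0.395N1 into the first: N1(1 - 0.61·0.395) = 506 - 0.61·325.
So N1* = 308/0.759 = 405, and then N2* = 325 - 0.395·405 = 165.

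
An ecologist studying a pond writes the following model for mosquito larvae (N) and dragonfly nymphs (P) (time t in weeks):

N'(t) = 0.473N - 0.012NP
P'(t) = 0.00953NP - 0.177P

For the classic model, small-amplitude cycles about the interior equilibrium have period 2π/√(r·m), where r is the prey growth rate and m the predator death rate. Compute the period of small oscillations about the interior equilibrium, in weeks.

Here r = 0.473 and m = 0.177, so r·m = 0.0837.
ω = √0.0837 = 0.289 per week, hence T = 2π/ω ≈ 21.7 weeks.

T ≈ 21.7 weeks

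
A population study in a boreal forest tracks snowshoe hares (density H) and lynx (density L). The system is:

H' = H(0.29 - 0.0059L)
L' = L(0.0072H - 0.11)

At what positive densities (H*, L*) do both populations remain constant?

H* ≈ 15.3, L* ≈ 49.2

Set dL/dt = 0 with L > 0: 0.0072H - 0.11 = 0, so H* = 0.11/0.0072 = 15.3.
Set dH/dt = 0 with H > 0: 0.29 - 0.0059L = 0, so L* = 0.29/0.0059 = 49.2.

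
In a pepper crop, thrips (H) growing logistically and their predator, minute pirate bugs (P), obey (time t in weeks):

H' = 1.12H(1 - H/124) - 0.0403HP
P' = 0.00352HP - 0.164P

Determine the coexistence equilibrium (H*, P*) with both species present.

H* ≈ 46.6, P* ≈ 17.3

From dP/dt = 0 with P > 0: 0.00352H* = 0.164, so H* = 46.6.
Substitute into dH/dt = 0: 1.12(1 - 46.6/124) = 0.0403P*.
The bracket is 0.624, giving P* = 0.699/0.0403 = 17.3.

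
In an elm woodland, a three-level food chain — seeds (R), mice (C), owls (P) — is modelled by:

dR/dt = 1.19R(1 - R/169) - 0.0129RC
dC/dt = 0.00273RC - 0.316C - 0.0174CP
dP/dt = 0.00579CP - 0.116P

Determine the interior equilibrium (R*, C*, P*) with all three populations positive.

R* ≈ 132, C* ≈ 20, P* ≈ 2.6

From dP/dt = 0: 0.00579C* = 0.116, so C* = 20.
From dR/dt = 0: 1.19(1 - R*/169) = 0.0129·20, giving R* = 169·(1 - 0.217) = 132.
From dC/dt = 0: 0.00273·132 - 0.316 = 0.0174P*, so P* = 0.0452/0.0174 = 2.6.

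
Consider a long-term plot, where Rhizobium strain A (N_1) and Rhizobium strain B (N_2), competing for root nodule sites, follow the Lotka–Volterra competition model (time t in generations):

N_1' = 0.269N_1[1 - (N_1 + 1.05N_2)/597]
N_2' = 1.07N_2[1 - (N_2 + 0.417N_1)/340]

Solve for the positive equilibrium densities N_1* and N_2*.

N_1* ≈ 427, N_2* ≈ 162

Setting both brackets to zero gives the nullclines N_1 + 1.05N_2 = 597 and 0.417N_1 + N_2 = 340.
Substituting N_2 = 340 - 0.417N_1 into the first: N_1(1 - 1.05·0.417) = 597 - 1.05·340.
So N_1* = 240/0.562 = 427, and then N_2* = 340 - 0.417·427 = 162.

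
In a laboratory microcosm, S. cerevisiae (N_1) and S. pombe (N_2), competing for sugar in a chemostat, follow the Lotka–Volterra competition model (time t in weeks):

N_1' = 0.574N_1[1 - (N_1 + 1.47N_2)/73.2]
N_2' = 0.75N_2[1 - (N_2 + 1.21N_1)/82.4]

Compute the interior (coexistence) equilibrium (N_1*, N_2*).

N_1* ≈ 61.5, N_2* ≈ 7.93

Setting both brackets to zero gives the nullclines N_1 + 1.47N_2 = 73.2 and 1.21N_1 + N_2 = 82.4.
Substituting N_2 = 82.4 - 1.21N_1 into the first: N_1(1 - 1.47·1.21) = 73.2 - 1.47·82.4.
So N_1* = -47.9/-0.779 = 61.5, and then N_2* = 82.4 - 1.21·61.5 = 7.93.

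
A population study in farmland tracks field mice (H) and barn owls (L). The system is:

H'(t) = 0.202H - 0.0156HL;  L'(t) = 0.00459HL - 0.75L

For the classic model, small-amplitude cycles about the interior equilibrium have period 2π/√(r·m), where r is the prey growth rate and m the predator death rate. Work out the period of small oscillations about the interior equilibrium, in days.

T ≈ 16.1 days

Here r = 0.202 and m = 0.75, so r·m = 0.152.
ω = √0.152 = 0.389 per day, hence T = 2π/ω ≈ 16.1 days.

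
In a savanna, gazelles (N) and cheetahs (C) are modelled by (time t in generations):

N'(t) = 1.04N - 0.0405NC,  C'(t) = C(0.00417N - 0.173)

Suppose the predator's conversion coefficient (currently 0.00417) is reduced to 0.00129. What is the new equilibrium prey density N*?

N* ≈ 134

At the interior fixed point, setting dC/dt = 0 with C > 0 fixes N* = (predator death rate)/(NC coefficient) — independent of the other coefficients.
With the change, N* = 0.173/0.00129 = 134; it rises from 41.5.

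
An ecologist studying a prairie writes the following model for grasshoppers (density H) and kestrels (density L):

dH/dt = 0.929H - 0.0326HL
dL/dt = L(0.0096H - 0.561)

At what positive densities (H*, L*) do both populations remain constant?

H* ≈ 58.4, L* ≈ 28.5

Set dL/dt = 0 with L > 0: 0.0096H - 0.561 = 0, so H* = 0.561/0.0096 = 58.4.
Set dH/dt = 0 with H > 0: 0.929 - 0.0326L = 0, so L* = 0.929/0.0326 = 28.5.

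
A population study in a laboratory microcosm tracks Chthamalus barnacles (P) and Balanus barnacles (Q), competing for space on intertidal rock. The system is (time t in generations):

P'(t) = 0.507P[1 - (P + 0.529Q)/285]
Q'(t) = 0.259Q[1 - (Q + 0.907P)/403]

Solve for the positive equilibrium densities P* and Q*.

Setting both brackets to zero gives the nullclines P + 0.529Q = 285 and 0.907P + Q = 403.
Substituting Q = 403 - 0.907P into the first: P(1 - 0.529·0.907) = 285 - 0.529·403.
So P* = 71.8/0.52 = 138, and then Q* = 403 - 0.907·138 = 278.

P* ≈ 138, Q* ≈ 278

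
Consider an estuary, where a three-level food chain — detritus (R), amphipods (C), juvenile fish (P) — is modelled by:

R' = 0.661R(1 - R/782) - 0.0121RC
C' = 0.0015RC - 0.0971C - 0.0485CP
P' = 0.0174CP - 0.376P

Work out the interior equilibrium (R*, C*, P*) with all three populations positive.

R* ≈ 473, C* ≈ 21.6, P* ≈ 12.6

From dP/dt = 0: 0.0174C* = 0.376, so C* = 21.6.
From dR/dt = 0: 0.661(1 - R*/782) = 0.0121·21.6, giving R* = 782·(1 - 0.396) = 473.
From dC/dt = 0: 0.0015·473 - 0.0971 = 0.0485P*, so P* = 0.612/0.0485 = 12.6.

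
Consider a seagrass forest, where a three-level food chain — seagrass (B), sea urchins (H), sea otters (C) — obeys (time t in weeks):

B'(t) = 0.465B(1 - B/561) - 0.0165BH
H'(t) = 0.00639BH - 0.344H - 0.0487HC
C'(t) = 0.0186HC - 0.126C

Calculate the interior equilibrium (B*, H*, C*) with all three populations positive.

B* ≈ 426, H* ≈ 6.77, C* ≈ 48.9

From dC/dt = 0: 0.0186H* = 0.126, so H* = 6.77.
From dB/dt = 0: 0.465(1 - B*/561) = 0.0165·6.77, giving B* = 561·(1 - 0.24) = 426.
From dH/dt = 0: 0.00639·426 - 0.344 = 0.0487C*, so C* = 2.38/0.0487 = 48.9.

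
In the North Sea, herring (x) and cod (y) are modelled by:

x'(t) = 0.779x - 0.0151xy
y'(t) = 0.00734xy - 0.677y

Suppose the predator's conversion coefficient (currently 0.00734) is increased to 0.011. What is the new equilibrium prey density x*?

x* ≈ 61.5

At the interior fixed point, setting dy/dt = 0 with y > 0 fixes x* = (predator death rate)/(xy coefficient) — independent of the other coefficients.
With the change, x* = 0.677/0.011 = 61.5; it falls from 92.2.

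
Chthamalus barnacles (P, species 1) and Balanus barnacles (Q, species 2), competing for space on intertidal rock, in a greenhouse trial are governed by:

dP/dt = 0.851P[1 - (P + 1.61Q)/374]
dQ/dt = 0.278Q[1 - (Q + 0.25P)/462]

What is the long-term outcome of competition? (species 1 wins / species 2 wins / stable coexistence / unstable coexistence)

Compare the nullcline intercepts: K1/α12 = 374/1.61 = 232 < K2 = 462; K2/α21 = 462/0.25 = 1850 > K1 = 374.
Since the inequalities point opposite ways, species 2 can invade but species 1 cannot.

species 2 excludes species 1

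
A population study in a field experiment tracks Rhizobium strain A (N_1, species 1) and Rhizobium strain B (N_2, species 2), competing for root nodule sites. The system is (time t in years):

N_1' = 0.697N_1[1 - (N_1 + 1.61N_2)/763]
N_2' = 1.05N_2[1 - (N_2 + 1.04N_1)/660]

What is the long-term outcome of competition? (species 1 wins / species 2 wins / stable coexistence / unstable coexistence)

unstable coexistence (outcome depends on initial conditions)

Compare the nullcline intercepts: K1/α12 = 763/1.61 = 474 < K2 = 660; K2/α21 = 660/1.04 = 635 < K1 = 763.
Since both are reversed, neither can invade when rare; the interior point is a saddle.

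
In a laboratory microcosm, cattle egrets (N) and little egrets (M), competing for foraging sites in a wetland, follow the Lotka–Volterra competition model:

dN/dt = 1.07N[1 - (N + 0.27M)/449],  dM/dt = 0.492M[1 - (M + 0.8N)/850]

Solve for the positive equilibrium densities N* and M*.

N* ≈ 280, M* ≈ 626

Setting both brackets to zero gives the nullclines N + 0.27M = 449 and 0.8N + M = 850.
Substituting M = 850 - 0.8N into the first: N(1 - 0.27·0.8) = 449 - 0.27·850.
So N* = 219/0.784 = 280, and then M* = 850 - 0.8·280 = 626.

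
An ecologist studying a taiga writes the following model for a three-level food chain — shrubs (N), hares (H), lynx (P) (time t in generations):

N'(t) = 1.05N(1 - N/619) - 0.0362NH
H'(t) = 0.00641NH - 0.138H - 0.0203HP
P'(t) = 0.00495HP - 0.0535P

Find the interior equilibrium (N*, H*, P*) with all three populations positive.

N* ≈ 388, H* ≈ 10.8, P* ≈ 116

From dP/dt = 0: 0.00495H* = 0.0535, so H* = 10.8.
From dN/dt = 0: 1.05(1 - N*/619) = 0.0362·10.8, giving N* = 619·(1 - 0.373) = 388.
From dH/dt = 0: 0.00641·388 - 0.138 = 0.0203P*, so P* = 2.35/0.0203 = 116.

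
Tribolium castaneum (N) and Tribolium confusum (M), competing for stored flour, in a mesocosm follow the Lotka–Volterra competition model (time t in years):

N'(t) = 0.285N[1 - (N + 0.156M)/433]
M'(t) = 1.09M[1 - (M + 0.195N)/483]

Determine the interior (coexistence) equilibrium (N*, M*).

N* ≈ 369, M* ≈ 411

Setting both brackets to zero gives the nullclines N + 0.156M = 433 and 0.195N + M = 483.
Substituting M = 483 - 0.195N into the first: N(1 - 0.156·0.195) = 433 - 0.156·483.
So N* = 358/0.97 = 369, and then M* = 483 - 0.195·369 = 411.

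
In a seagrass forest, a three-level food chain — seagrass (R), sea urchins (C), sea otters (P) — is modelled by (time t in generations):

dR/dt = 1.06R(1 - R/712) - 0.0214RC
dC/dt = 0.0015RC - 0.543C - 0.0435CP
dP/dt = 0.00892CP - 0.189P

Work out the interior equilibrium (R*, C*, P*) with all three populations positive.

R* ≈ 407, C* ≈ 21.2, P* ≈ 1.57

From dP/dt = 0: 0.00892C* = 0.189, so C* = 21.2.
From dR/dt = 0: 1.06(1 - R*/712) = 0.0214·21.2, giving R* = 712·(1 - 0.428) = 407.
From dC/dt = 0: 0.0015·407 - 0.543 = 0.0435P*, so P* = 0.0681/0.0435 = 1.57.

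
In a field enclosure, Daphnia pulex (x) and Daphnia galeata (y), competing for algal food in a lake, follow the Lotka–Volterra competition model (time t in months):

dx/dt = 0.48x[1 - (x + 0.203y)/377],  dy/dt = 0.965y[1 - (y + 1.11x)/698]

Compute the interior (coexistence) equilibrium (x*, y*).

Setting both brackets to zero gives the nullclines x + 0.203y = 377 and 1.11x + y = 698.
Substituting y = 698 - 1.11x into the first: x(1 - 0.203·1.11) = 377 - 0.203·698.
So x* = 235/0.775 = 304, and then y* = 698 - 1.11·304 = 361.

x* ≈ 304, y* ≈ 361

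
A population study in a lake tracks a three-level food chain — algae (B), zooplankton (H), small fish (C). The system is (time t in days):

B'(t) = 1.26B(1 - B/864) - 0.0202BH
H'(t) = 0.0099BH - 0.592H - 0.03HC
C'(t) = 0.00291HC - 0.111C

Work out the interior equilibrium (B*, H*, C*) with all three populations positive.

B* ≈ 336, H* ≈ 38.1, C* ≈ 91

From dC/dt = 0: 0.00291H* = 0.111, so H* = 38.1.
From dB/dt = 0: 1.26(1 - B*/864) = 0.0202·38.1, giving B* = 864·(1 - 0.612) = 336.
From dH/dt = 0: 0.0099·336 - 0.592 = 0.03C*, so C* = 2.73/0.03 = 91.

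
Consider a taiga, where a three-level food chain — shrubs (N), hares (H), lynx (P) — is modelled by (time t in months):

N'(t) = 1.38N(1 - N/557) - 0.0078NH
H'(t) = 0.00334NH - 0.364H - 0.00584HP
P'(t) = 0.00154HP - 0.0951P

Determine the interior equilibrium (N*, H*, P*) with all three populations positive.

From dP/dt = 0: 0.00154H* = 0.0951, so H* = 61.8.
From dN/dt = 0: 1.38(1 - N*/557) = 0.0078·61.8, giving N* = 557·(1 - 0.349) = 363.
From dH/dt = 0: 0.00334·363 - 0.364 = 0.00584P*, so P* = 0.847/0.00584 = 145.

N* ≈ 363, H* ≈ 61.8, P* ≈ 145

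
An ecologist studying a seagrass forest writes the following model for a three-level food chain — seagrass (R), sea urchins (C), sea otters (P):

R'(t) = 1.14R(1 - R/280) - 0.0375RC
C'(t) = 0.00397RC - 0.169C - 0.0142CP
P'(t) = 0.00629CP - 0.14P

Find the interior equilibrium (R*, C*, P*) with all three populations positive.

From dP/dt = 0: 0.00629C* = 0.14, so C* = 22.3.
From dR/dt = 0: 1.14(1 - R*/280) = 0.0375·22.3, giving R* = 280·(1 - 0.732) = 75.
From dC/dt = 0: 0.00397·75 - 0.169 = 0.0142P*, so P* = 0.129/0.0142 = 9.07.

R* ≈ 75, C* ≈ 22.3, P* ≈ 9.07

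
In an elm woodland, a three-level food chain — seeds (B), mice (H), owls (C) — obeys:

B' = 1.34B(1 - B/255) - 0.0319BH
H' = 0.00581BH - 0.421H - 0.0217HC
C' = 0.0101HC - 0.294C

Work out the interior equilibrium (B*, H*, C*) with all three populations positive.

From dC/dt = 0: 0.0101H* = 0.294, so H* = 29.1.
From dB/dt = 0: 1.34(1 - B*/255) = 0.0319·29.1, giving B* = 255·(1 - 0.693) = 78.3.
From dH/dt = 0: 0.00581·78.3 - 0.421 = 0.0217C*, so C* = 0.0339/0.0217 = 1.56.

B* ≈ 78.3, H* ≈ 29.1, C* ≈ 1.56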